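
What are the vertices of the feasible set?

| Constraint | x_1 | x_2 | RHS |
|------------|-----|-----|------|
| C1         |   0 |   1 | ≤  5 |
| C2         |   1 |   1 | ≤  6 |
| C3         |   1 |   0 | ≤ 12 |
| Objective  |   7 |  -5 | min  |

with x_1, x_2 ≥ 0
Each vertex is the intersection of two constraint boundaries that also satisfies all remaining constraints:
  x_1 = 0 and x_2 = 0 → (0, 0)
  x_1 + x_2 = 6 and x_2 = 0 → (6, 0)
  x_2 = 5 and x_1 + x_2 = 6 → (1, 5)
  x_2 = 5 and x_1 = 0 → (0, 5)

Vertices: (0, 0), (6, 0), (1, 5), (0, 5)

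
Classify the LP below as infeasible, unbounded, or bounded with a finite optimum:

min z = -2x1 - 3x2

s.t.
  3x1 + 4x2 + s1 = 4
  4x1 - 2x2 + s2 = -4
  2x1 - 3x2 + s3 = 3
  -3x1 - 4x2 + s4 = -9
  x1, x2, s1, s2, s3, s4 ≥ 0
The row 3x1 + 4x2 + s1 = 4 with s1 ≥ 0 requires 3x1 + 4x2 ≤ 4, while the row -3x1 - 4x2 + s4 = -9 with s4 ≥ 0 is equivalent to 3x1 + 4x2 ≥ 9. Together they would need 9 ≤ 3x1 + 4x2 ≤ 4, which is impossible since 9 > 4. No point satisfies all constraints.

The feasible region is empty; the LP is infeasible.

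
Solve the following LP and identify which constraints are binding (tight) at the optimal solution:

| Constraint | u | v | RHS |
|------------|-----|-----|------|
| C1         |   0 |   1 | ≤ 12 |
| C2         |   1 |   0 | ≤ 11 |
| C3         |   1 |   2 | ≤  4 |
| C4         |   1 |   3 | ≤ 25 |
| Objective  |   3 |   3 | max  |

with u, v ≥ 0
Optimal: u = 4, v = 0
Binding: C3, v ≥ 0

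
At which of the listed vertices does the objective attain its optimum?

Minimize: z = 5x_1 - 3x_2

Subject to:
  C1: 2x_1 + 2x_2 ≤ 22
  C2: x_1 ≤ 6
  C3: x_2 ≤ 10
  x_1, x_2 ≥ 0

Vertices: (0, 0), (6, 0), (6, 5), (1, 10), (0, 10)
Evaluating z = 5x_1 - 3x_2 at each vertex:
  (0, 0): z = 0
  (6, 0): z = 30
  (6, 5): z = 15
  (1, 10): z = -25
  (0, 10): z = -30

The smallest value is z = -30, attained at (0, 10).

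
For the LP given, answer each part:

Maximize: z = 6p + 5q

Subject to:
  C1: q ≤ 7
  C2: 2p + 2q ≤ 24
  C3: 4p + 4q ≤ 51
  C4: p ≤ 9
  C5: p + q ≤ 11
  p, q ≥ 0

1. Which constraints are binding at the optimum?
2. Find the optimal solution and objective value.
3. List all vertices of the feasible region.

1. C4, C5
2. p = 9, q = 2, z = 64
3. (0, 0), (9, 0), (9, 2), (4, 7), (0, 7)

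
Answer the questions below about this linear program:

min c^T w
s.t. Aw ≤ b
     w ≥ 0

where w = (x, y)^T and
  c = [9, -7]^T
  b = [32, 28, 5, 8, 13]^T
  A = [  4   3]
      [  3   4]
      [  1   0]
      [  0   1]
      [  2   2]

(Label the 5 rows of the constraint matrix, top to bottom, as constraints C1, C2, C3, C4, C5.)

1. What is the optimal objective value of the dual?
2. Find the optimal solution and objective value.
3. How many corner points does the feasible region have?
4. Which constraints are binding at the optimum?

1. -45.5 (by strong duality, equal to the primal optimum)
2. x = 0, y = 6.5, z = -45.5
3. 4
4. C5, x ≥ 0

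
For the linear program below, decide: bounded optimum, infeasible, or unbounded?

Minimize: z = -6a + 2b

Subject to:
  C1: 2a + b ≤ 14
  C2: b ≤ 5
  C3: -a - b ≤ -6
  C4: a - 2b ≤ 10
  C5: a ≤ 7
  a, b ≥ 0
The point (7, 0) satisfies every constraint, so the LP is feasible; the constraints give a ≤ 7 and b ≤ 5, which with a, b ≥ 0 keep the feasible region inside a bounded box. A feasible, bounded LP attains a finite optimum at a vertex.

The LP has an optimal solution: (7, 0) with z = -42.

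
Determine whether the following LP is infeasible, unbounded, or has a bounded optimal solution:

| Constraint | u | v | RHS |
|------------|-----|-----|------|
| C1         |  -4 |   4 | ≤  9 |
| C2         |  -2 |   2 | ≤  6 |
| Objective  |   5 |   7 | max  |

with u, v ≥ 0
Feasible point: (0, 0) satisfies every constraint, so the LP is feasible.
Direction d = (1, 0): for each constraint row a, a·d ≤ 0 —
  (-4)(1) + (4)(0) = -4 ≤ 0
  (-2)(1) + (2)(0) = -2 ≤ 0
and d ≥ 0, so (0, 0) + t·d stays feasible for every t ≥ 0. Along this ray z = 5u + 7v changes by 5 per unit t, so z → +∞.

Unbounded — the objective can increase without bound over the feasible region.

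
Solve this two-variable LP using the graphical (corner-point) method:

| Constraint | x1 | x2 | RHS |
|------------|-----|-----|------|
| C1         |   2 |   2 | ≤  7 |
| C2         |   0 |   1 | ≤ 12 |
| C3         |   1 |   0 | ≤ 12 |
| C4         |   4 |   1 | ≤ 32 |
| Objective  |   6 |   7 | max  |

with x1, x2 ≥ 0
Each vertex is the intersection of two constraint boundaries that also satisfies all remaining constraints:
  x1 = 0 and x2 = 0 → (0, 0)
  2x1 + 2x2 = 7 and x2 = 0 → (3.5, 0)
  2x1 + 2x2 = 7 and x1 = 0 → (0, 3.5)

Evaluating z = 6x1 + 7x2 at each vertex:
  (0, 0): z = 0
  (3.5, 0): z = 21
  (0, 3.5): z = 24.5

The maximum is at (0, 3.5) with z = 24.5.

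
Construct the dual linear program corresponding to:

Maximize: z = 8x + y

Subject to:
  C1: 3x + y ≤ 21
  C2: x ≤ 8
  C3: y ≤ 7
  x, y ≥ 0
Minimize: z = 21y1 + 8y2 + 7y3

Subject to:
  C1: -3y1 - y2 ≤ -8
  C2: -y1 - y3 ≤ -1
  y1, y2, y3 ≥ 0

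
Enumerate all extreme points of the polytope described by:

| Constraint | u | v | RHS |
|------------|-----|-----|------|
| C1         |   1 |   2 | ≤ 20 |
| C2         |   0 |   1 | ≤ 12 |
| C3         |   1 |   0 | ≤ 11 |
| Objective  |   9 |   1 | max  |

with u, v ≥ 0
Each vertex is the intersection of two constraint boundaries that also satisfies all remaining constraints:
  u = 0 and v = 0 → (0, 0)
  u = 11 and v = 0 → (11, 0)
  u + 2v = 20 and u = 11 → (11, 4.5)
  u + 2v = 20 and u = 0 → (0, 10)

Vertices: (0, 0), (11, 0), (11, 4.5), (0, 10)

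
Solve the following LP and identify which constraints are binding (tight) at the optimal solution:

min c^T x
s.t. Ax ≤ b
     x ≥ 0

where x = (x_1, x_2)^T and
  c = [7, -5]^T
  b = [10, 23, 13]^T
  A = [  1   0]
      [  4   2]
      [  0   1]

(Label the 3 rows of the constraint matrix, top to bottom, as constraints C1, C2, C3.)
Optimal: x_1 = 0, x_2 = 11.5
Slack at optimum:
  C1: slack = 10
  C2: slack = 0 (binding)
  C3: slack = 1.5
  x_1 ≥ 0: x_1 = 0 (binding)
  x_2 ≥ 0: x_2 = 11.5
Binding constraints: C2, x_1 ≥ 0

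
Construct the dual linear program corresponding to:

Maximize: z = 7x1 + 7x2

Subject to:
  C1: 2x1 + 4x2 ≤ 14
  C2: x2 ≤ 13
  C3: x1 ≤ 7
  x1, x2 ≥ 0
Minimize: z = 14y1 + 13y2 + 7y3

Subject to:
  C1: -2y1 - y3 ≤ -7
  C2: -4y1 - y2 ≤ -7
  y1, y2, y3 ≥ 0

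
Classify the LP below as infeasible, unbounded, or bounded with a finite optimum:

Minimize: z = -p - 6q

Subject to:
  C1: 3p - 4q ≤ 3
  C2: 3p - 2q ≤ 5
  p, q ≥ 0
Feasible point: (0, 0) satisfies every constraint, so the LP is feasible.
Direction d = (0, 1): for each constraint row a, a·d ≤ 0 —
  (3)(0) + (-4)(1) = -4 ≤ 0
  (3)(0) + (-2)(1) = -2 ≤ 0
and d ≥ 0, so (0, 0) + t·d stays feasible for every t ≥ 0. Along this ray z = -p - 6q changes by -6 per unit t, so z → −∞.

The LP is unbounded; z can be made arbitrarily small.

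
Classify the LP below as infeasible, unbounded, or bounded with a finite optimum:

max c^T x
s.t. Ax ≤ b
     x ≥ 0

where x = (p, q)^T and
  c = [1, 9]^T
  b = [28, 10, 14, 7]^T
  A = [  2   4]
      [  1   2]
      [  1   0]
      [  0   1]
The point (0, 5) satisfies every constraint, so the LP is feasible; the constraints give p ≤ 14 and q ≤ 7, which with p, q ≥ 0 keep the feasible region inside a bounded box. A feasible, bounded LP attains a finite optimum at a vertex.

Evaluating z = p + 9q at each vertex:
  (0, 0): z = 0
  (10, 0): z = 10
  (0, 5): z = 45

The LP has an optimal solution: (0, 5) with z = 45.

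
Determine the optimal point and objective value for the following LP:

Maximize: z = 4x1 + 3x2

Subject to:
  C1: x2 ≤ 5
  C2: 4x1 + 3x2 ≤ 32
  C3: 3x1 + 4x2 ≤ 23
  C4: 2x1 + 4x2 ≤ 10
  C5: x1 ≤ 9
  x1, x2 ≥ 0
Each vertex is the intersection of two constraint boundaries that also satisfies all remaining constraints:
  x1 = 0 and x2 = 0 → (0, 0)
  2x1 + 4x2 = 10 and x2 = 0 → (5, 0)
  2x1 + 4x2 = 10 and x1 = 0 → (0, 2.5)

Evaluating z = 4x1 + 3x2 at each vertex:
  (0, 0): z = 0
  (5, 0): z = 20
  (0, 2.5): z = 7.5

The maximum is at (5, 0) with z = 20.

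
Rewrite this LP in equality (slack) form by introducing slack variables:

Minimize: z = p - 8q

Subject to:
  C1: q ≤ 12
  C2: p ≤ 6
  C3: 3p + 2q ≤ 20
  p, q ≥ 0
min z = p - 8q

s.t.
  q + s1 = 12
  p + s2 = 6
  3p + 2q + s3 = 20
  p, q, s1, s2, s3 ≥ 0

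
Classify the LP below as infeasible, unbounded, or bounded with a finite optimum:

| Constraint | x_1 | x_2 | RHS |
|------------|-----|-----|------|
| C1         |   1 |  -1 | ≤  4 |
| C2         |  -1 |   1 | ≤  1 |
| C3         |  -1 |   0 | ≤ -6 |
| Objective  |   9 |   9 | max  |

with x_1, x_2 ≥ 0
Feasible point: (6, 2) satisfies every constraint, so the LP is feasible.
Direction d = (1, 1): for each constraint row a, a·d ≤ 0 —
  (1)(1) + (-1)(1) = 0 ≤ 0
  (-1)(1) + (1)(1) = 0 ≤ 0
  (-1)(1) + (0)(1) = -1 ≤ 0
and d ≥ 0, so (6, 2) + t·d stays feasible for every t ≥ 0. Along this ray z = 9x_1 + 9x_2 changes by 18 per unit t, so z → +∞.

Unbounded: there is a feasible ray along which z → +∞.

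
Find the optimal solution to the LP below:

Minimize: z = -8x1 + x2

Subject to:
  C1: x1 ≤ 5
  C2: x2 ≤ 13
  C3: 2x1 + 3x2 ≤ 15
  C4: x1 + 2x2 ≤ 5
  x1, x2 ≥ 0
Each vertex is the intersection of two constraint boundaries that also satisfies all remaining constraints:
  x1 = 0 and x2 = 0 → (0, 0)
  x1 = 5 and x1 + 2x2 = 5 → (5, 0)
  x1 + 2x2 = 5 and x1 = 0 → (0, 2.5)

Evaluating z = -8x1 + x2 at each vertex:
  (0, 0): z = 0
  (5, 0): z = -40
  (0, 2.5): z = 2.5

The minimum is at (5, 0) with z = -40.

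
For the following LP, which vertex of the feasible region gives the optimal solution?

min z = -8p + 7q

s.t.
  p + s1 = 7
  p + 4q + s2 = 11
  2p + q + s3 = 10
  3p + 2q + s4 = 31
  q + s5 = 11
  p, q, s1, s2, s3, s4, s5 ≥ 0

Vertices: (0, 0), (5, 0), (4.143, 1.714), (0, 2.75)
(5, 0) with z = -40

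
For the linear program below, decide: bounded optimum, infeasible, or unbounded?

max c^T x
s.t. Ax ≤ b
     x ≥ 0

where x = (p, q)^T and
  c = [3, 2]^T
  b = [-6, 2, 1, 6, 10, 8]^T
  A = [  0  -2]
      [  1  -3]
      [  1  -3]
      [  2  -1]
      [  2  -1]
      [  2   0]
Feasible point: (0, 3) satisfies every constraint, so the LP is feasible.
Direction d = (0, 1): for each constraint row a, a·d ≤ 0 —
  (0)(0) + (-2)(1) = -2 ≤ 0
  (1)(0) + (-3)(1) = -3 ≤ 0
  (1)(0) + (-3)(1) = -3 ≤ 0
  (2)(0) + (-1)(1) = -1 ≤ 0
  (2)(0) + (-1)(1) = -1 ≤ 0
  (2)(0) + (0)(1) = 0 ≤ 0
and d ≥ 0, so (0, 3) + t·d stays feasible for every t ≥ 0. Along this ray z = 3p + 2q changes by 2 per unit t, so z → +∞.

Unbounded — the objective can increase without bound over the feasible region.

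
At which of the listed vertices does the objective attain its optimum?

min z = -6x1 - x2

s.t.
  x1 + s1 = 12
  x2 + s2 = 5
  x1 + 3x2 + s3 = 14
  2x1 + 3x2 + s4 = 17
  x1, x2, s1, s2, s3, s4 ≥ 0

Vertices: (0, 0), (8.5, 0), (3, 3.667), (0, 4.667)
(8.5, 0) with z = -51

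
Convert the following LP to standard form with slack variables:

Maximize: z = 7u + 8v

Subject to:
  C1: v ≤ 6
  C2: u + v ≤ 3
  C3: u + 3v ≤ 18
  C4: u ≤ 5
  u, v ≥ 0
max z = 7u + 8v

s.t.
  v + s1 = 6
  u + v + s2 = 3
  u + 3v + s3 = 18
  u + s4 = 5
  u, v, s1, s2, s3, s4 ≥ 0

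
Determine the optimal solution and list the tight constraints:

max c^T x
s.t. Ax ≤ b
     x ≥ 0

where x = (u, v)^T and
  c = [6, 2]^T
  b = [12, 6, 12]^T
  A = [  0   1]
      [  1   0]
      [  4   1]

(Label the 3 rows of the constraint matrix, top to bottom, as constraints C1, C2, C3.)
Optimal: u = 0, v = 12
Binding: C1, C3, u ≥ 0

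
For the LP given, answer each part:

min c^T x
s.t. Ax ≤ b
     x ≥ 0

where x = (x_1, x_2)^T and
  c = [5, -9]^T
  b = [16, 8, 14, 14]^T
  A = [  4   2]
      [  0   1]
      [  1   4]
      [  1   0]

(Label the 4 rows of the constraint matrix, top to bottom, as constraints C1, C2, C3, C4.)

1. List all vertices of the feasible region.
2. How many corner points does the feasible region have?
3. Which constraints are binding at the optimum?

1. (0, 0), (4, 0), (2.571, 2.857), (0, 3.5)
2. 4
3. C3, x_1 ≥ 0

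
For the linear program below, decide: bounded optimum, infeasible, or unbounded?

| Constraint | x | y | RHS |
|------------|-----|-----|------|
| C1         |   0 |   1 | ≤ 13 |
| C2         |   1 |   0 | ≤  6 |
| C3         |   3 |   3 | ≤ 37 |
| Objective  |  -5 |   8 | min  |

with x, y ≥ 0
The point (6, 0) satisfies every constraint, so the LP is feasible; the constraints give x ≤ 6 and y ≤ 13, which with x, y ≥ 0 keep the feasible region inside a bounded box. A feasible, bounded LP attains a finite optimum at a vertex.

Evaluating z = -5x + 8y at each vertex:
  (0, 0): z = 0
  (6, 0): z = -30
  (6, 6.333): z = 20.67
  (0, 12.33): z = 98.67

The LP has an optimal solution: (6, 0) with z = -30.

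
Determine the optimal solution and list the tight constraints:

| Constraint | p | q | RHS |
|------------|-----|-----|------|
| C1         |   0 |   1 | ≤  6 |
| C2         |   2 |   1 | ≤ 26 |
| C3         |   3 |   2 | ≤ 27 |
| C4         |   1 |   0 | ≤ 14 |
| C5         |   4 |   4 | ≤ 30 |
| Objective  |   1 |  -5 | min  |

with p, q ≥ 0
Optimal: p = 0, q = 6
Slack at optimum:
  C1: slack = 0 (binding)
  C2: slack = 20
  C3: slack = 15
  C4: slack = 14
  C5: slack = 6
  p ≥ 0: p = 0 (binding)
  q ≥ 0: q = 6
Binding constraints: C1, p ≥ 0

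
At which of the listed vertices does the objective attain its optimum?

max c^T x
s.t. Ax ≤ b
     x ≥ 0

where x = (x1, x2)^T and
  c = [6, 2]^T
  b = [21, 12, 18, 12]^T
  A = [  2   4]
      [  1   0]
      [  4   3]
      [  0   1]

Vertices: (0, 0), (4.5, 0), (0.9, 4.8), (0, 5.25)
(4.5, 0) with z = 27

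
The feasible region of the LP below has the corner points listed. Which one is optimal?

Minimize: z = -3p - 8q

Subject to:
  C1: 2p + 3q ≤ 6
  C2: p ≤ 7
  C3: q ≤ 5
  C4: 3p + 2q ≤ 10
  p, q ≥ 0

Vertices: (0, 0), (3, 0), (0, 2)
(0, 2) with z = -16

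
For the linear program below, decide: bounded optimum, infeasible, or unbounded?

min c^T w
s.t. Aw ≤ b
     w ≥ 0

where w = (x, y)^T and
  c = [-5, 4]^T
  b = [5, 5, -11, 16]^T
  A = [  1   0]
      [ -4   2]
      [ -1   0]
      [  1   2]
One constraint requires x ≤ 5, while the constraint -x ≤ -11 is equivalent to x ≥ 11. Together they would need 11 ≤ x ≤ 5, which is impossible since 11 > 5. No point satisfies all constraints.

Infeasible: no point satisfies all constraints simultaneously.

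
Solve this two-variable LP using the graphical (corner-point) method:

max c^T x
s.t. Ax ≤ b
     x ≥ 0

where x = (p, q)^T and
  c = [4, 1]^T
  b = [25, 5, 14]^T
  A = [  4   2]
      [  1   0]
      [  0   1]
p = 5, q = 2.5, z = 22.5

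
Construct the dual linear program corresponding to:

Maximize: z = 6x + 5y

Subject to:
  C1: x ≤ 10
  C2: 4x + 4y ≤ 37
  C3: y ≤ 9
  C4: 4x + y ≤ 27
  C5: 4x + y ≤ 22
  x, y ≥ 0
Minimize: z = 10y1 + 37y2 + 9y3 + 27y4 + 22y5

Subject to:
  C1: -y1 - 4y2 - 4y4 - 4y5 ≤ -6
  C2: -4y2 - y3 - y4 - y5 ≤ -5
  y1, y2, y3, y4, y5 ≥ 0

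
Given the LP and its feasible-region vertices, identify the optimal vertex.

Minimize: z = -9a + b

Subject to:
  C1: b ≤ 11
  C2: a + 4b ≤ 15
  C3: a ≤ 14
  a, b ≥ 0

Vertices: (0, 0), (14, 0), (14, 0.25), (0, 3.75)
(14, 0) with z = -126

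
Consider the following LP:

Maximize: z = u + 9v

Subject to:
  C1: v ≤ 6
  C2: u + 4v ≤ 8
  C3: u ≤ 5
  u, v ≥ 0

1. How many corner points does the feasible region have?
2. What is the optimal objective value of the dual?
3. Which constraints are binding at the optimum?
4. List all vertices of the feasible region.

1. 4
2. 18 (by strong duality, equal to the primal optimum)
3. C2, u ≥ 0
4. (0, 0), (5, 0), (5, 0.75), (0, 2)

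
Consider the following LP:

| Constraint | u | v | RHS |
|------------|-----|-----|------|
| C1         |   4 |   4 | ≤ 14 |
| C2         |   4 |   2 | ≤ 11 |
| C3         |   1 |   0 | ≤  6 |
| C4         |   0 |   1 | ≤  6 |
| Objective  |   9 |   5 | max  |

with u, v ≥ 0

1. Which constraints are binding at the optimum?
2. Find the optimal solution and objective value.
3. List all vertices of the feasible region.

1. C1, C2
2. u = 2, v = 1.5, z = 25.5
3. (0, 0), (2.75, 0), (2, 1.5), (0, 3.5)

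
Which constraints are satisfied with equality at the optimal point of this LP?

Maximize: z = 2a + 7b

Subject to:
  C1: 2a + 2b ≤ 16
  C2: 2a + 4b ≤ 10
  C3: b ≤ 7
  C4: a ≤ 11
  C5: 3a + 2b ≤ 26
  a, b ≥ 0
Optimal: a = 0, b = 2.5
Binding: C2, a ≥ 0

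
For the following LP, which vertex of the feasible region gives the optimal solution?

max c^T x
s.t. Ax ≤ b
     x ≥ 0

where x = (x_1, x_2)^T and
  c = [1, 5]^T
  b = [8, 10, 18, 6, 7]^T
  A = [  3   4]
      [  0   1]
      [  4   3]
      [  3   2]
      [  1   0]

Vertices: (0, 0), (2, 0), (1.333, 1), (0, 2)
Evaluating z = x_1 + 5x_2 at each vertex:
  (0, 0): z = 0
  (2, 0): z = 2
  (1.333, 1): z = 6.333
  (0, 2): z = 10

The largest value is z = 10, attained at (0, 2).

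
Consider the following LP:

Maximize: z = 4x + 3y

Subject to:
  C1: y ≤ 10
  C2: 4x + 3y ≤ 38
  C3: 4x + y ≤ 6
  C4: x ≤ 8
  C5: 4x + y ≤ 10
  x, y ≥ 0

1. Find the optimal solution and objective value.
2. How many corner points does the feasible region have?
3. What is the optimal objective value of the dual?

1. x = 0, y = 6, z = 18
2. 3
3. 18 (by strong duality, equal to the primal optimum)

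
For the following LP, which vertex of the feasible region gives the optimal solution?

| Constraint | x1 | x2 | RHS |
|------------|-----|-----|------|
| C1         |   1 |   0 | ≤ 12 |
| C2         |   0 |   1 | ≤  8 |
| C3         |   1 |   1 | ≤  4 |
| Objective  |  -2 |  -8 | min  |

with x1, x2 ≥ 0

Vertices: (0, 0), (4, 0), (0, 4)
(0, 4) with z = -32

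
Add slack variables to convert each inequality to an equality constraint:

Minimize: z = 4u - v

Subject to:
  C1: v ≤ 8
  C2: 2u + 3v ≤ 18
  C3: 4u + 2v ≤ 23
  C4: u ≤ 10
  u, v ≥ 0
min z = 4u - v

s.t.
  v + s1 = 8
  2u + 3v + s2 = 18
  4u + 2v + s3 = 23
  u + s4 = 10
  u, v, s1, s2, s3, s4 ≥ 0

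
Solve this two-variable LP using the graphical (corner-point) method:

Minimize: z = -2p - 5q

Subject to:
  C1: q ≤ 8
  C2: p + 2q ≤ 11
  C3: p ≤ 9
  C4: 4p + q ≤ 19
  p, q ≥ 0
p = 0, q = 5.5, z = -27.5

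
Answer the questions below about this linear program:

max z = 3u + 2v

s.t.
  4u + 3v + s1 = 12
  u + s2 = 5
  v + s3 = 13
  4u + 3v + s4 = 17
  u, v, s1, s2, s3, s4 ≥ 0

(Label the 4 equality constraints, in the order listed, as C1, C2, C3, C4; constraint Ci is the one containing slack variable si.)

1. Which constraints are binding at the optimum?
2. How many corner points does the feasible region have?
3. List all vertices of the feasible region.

1. C1, v ≥ 0
2. 3
3. (0, 0), (3, 0), (0, 4)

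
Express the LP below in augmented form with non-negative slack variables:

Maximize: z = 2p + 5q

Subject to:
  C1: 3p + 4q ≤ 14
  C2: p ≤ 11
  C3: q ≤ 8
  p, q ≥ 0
max z = 2p + 5q

s.t.
  3p + 4q + s1 = 14
  p + s2 = 11
  q + s3 = 8
  p, q, s1, s2, s3 ≥ 0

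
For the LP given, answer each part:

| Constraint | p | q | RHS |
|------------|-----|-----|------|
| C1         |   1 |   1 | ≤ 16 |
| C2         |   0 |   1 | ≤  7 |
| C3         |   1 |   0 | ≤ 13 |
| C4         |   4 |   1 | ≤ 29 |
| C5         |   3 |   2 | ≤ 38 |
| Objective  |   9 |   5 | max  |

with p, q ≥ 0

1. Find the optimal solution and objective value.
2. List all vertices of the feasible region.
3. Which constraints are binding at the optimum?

1. p = 5.5, q = 7, z = 84.5
2. (0, 0), (7.25, 0), (5.5, 7), (0, 7)
3. C2, C4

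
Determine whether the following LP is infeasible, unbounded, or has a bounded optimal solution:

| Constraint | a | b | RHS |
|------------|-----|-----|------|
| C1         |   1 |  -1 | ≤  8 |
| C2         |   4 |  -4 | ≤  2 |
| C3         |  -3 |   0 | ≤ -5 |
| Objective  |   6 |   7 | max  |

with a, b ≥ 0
Feasible point: (2, 2) satisfies every constraint, so the LP is feasible.
Direction d = (0, 1): for each constraint row a, a·d ≤ 0 —
  (1)(0) + (-1)(1) = -1 ≤ 0
  (4)(0) + (-4)(1) = -4 ≤ 0
  (-3)(0) + (0)(1) = 0 ≤ 0
and d ≥ 0, so (2, 2) + t·d stays feasible for every t ≥ 0. Along this ray z = 6a + 7b changes by 7 per unit t, so z → +∞.

Unbounded: there is a feasible ray along which z → +∞.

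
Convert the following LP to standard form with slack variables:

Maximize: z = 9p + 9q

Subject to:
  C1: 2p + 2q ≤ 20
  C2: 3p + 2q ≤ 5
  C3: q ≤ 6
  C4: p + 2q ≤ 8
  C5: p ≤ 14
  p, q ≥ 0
max z = 9p + 9q

s.t.
  2p + 2q + s1 = 20
  3p + 2q + s2 = 5
  q + s3 = 6
  p + 2q + s4 = 8
  p + s5 = 14
  p, q, s1, s2, s3, s4, s5 ≥ 0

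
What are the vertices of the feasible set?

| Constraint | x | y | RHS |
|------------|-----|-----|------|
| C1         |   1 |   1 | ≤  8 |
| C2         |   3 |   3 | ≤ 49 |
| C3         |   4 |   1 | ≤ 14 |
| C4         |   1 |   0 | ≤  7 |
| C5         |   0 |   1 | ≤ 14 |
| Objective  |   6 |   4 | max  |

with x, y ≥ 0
Each vertex is the intersection of two constraint boundaries that also satisfies all remaining constraints:
  x = 0 and y = 0 → (0, 0)
  4x + y = 14 and y = 0 → (3.5, 0)
  x + y = 8 and 4x + y = 14 → (2, 6)
  x + y = 8 and x = 0 → (0, 8)

Vertices: (0, 0), (3.5, 0), (2, 6), (0, 8)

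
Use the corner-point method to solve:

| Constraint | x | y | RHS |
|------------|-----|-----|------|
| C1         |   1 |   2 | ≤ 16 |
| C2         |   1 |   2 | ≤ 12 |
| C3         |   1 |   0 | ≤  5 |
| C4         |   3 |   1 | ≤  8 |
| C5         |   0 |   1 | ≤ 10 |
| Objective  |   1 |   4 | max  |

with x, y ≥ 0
x = 0, y = 6, z = 24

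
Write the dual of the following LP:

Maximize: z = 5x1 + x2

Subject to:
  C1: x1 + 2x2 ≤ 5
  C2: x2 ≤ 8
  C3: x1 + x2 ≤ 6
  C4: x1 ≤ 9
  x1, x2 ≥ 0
Minimize: z = 5y1 + 8y2 + 6y3 + 9y4

Subject to:
  C1: -y1 - y3 - y4 ≤ -5
  C2: -2y1 - y2 - y3 ≤ -1
  y1, y2, y3, y4 ≥ 0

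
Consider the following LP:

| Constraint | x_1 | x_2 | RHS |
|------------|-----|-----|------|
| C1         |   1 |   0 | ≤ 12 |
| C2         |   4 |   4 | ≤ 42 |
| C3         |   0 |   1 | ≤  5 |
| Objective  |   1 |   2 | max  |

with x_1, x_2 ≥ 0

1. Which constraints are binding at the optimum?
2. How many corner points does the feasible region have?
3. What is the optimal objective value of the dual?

1. C2, C3
2. 4
3. 15.5 (by strong duality, equal to the primal optimum)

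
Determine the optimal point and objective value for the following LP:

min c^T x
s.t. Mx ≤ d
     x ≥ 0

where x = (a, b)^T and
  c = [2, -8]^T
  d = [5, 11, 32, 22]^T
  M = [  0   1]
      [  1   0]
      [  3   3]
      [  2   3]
Each vertex is the intersection of two constraint boundaries that also satisfies all remaining constraints:
  a = 0 and b = 0 → (0, 0)
  3a + 3b = 32 and b = 0 → (10.67, 0)
  3a + 3b = 32 and 2a + 3b = 22 → (10, 0.6667)
  b = 5 and 2a + 3b = 22 → (3.5, 5)
  b = 5 and a = 0 → (0, 5)

Evaluating z = 2a - 8b at each vertex:
  (0, 0): z = 0
  (10.67, 0): z = 21.33
  (10, 0.6667): z = 14.67
  (3.5, 5): z = -33
  (0, 5): z = -40

The minimum is at (0, 5) with z = -40.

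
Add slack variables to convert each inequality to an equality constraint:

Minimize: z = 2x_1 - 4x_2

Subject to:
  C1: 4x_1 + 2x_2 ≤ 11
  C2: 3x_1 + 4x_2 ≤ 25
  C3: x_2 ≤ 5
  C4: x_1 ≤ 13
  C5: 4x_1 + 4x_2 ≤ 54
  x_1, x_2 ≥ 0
min z = 2x_1 - 4x_2

s.t.
  4x_1 + 2x_2 + s1 = 11
  3x_1 + 4x_2 + s2 = 25
  x_2 + s3 = 5
  x_1 + s4 = 13
  4x_1 + 4x_2 + s5 = 54
  x_1, x_2, s1, s2, s3, s4, s5 ≥ 0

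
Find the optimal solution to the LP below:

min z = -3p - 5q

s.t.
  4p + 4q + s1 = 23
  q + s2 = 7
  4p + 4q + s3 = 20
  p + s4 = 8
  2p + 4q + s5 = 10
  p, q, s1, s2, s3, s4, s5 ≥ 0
p = 5, q = 0, z = -15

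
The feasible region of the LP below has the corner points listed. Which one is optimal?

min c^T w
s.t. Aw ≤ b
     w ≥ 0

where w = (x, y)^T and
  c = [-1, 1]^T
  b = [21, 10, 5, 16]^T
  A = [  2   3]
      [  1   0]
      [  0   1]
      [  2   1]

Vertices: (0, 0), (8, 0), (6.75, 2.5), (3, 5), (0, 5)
Evaluating z = -x + y at each vertex:
  (0, 0): z = 0
  (8, 0): z = -8
  (6.75, 2.5): z = -4.25
  (3, 5): z = 2
  (0, 5): z = 5

The smallest value is z = -8, attained at (8, 0).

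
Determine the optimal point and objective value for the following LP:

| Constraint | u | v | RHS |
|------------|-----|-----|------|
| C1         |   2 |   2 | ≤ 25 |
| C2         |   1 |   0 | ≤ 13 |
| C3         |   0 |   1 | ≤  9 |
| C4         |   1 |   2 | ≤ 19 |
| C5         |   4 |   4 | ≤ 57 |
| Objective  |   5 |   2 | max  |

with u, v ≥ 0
u = 12.5, v = 0, z = 62.5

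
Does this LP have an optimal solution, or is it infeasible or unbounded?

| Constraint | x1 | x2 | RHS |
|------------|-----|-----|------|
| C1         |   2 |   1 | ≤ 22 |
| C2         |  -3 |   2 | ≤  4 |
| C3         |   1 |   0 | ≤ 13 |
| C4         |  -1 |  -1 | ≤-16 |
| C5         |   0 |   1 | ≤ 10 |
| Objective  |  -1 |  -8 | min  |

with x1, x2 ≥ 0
The point (6, 10) satisfies every constraint, so the LP is feasible; the constraints give x1 ≤ 13 and x2 ≤ 10, which with x1, x2 ≥ 0 keep the feasible region inside a bounded box. A feasible, bounded LP attains a finite optimum at a vertex.

Bounded optimum: z* = -86 at (6, 10).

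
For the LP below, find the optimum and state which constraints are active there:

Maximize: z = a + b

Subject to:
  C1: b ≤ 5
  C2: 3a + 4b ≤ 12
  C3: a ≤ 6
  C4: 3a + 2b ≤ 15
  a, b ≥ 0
Optimal: a = 4, b = 0
Slack at optimum:
  C1: slack = 5
  C2: slack = 0 (binding)
  C3: slack = 2
  C4: slack = 3
  a ≥ 0: a = 4
  b ≥ 0: b = 0 (binding)
Binding constraints: C2, b ≥ 0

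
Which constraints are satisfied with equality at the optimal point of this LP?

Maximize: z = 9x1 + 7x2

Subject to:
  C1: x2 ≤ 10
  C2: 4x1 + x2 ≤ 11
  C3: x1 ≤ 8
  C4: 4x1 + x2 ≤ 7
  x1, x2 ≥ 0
Optimal: x1 = 0, x2 = 7
Slack at optimum:
  C1: slack = 3
  C2: slack = 4
  C3: slack = 8
  C4: slack = 0 (binding)
  x1 ≥ 0: x1 = 0 (binding)
  x2 ≥ 0: x2 = 7
Binding constraints: C4, x1 ≥ 0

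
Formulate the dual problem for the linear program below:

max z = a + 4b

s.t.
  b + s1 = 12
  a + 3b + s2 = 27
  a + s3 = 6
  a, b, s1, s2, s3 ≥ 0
Minimize: z = 12y1 + 27y2 + 6y3

Subject to:
  C1: -y2 - y3 ≤ -1
  C2: -y1 - 3y2 ≤ -4
  y1, y2, y3 ≥ 0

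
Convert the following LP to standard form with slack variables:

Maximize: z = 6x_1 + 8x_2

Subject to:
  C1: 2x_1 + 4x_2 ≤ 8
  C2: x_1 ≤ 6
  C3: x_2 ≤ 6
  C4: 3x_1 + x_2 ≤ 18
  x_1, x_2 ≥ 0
max z = 6x_1 + 8x_2

s.t.
  2x_1 + 4x_2 + s1 = 8
  x_1 + s2 = 6
  x_2 + s3 = 6
  3x_1 + x_2 + s4 = 18
  x_1, x_2, s1, s2, s3, s4 ≥ 0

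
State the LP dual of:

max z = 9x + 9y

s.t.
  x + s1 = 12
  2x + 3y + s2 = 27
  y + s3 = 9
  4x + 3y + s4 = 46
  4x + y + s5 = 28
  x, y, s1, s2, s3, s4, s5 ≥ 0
Minimize: z = 12y1 + 27y2 + 9y3 + 46y4 + 28y5

Subject to:
  C1: -y1 - 2y2 - 4y4 - 4y5 ≤ -9
  C2: -3y2 - y3 - 3y4 - y5 ≤ -9
  y1, y2, y3, y4, y5 ≥ 0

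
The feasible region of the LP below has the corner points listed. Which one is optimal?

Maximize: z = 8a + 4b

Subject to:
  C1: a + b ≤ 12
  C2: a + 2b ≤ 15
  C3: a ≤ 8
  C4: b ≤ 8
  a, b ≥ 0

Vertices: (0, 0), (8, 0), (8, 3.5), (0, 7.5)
Evaluating z = 8a + 4b at each vertex:
  (0, 0): z = 0
  (8, 0): z = 64
  (8, 3.5): z = 78
  (0, 7.5): z = 30

The largest value is z = 78, attained at (8, 3.5).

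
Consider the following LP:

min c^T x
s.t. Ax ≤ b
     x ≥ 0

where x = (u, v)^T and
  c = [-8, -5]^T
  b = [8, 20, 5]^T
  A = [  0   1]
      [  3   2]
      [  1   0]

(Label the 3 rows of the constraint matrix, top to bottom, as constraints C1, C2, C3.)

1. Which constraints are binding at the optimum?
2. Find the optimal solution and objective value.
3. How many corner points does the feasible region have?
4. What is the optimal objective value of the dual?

1. C2, C3
2. u = 5, v = 2.5, z = -52.5
3. 5
4. -52.5 (by strong duality, equal to the primal optimum)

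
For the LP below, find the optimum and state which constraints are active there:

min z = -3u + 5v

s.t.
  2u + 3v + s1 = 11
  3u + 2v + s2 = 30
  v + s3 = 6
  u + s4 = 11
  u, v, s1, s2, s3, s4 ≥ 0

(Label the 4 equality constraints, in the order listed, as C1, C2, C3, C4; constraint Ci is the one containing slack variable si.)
Optimal: u = 5.5, v = 0
Slack at optimum:
  C1: slack = 0 (binding)
  C2: slack = 13.5
  C3: slack = 6
  C4: slack = 5.5
  u ≥ 0: u = 5.5
  v ≥ 0: v = 0 (binding)
Binding constraints: C1, v ≥ 0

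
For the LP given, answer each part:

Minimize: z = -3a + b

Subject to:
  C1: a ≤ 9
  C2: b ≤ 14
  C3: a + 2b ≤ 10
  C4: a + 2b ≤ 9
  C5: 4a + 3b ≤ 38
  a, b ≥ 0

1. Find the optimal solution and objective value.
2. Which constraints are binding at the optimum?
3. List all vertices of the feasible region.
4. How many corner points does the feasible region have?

1. a = 9, b = 0, z = -27
2. C1, C4, b ≥ 0
3. (0, 0), (9, 0), (0, 4.5)
4. 3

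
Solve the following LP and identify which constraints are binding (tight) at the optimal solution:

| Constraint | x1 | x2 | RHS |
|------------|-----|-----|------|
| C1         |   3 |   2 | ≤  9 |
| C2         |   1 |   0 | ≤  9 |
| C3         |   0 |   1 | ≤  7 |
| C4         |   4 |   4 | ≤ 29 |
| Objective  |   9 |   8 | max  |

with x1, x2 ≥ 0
Optimal: x1 = 0, x2 = 4.5
Slack at optimum:
  C1: slack = 0 (binding)
  C2: slack = 9
  C3: slack = 2.5
  C4: slack = 11
  x1 ≥ 0: x1 = 0 (binding)
  x2 ≥ 0: x2 = 4.5
Binding constraints: C1, x1 ≥ 0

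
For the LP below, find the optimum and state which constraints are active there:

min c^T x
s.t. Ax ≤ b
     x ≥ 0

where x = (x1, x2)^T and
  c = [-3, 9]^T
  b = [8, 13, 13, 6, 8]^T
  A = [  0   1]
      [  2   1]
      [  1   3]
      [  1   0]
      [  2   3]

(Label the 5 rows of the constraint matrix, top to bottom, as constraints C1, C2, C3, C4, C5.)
Optimal: x1 = 4, x2 = 0
Slack at optimum:
  C1: slack = 8
  C2: slack = 5
  C3: slack = 9
  C4: slack = 2
  C5: slack = 0 (binding)
  x1 ≥ 0: x1 = 4
  x2 ≥ 0: x2 = 0 (binding)
Binding constraints: C5, x2 ≥ 0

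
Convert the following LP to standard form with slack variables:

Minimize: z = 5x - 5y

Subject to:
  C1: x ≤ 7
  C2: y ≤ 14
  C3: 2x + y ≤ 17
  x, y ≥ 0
min z = 5x - 5y

s.t.
  x + s1 = 7
  y + s2 = 14
  2x + y + s3 = 17
  x, y, s1, s2, s3 ≥ 0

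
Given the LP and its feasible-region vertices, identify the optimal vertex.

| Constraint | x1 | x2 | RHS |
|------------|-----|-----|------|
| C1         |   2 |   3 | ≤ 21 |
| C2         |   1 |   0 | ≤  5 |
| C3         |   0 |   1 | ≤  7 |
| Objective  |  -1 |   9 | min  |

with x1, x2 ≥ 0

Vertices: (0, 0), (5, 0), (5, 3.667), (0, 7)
(5, 0) with z = -5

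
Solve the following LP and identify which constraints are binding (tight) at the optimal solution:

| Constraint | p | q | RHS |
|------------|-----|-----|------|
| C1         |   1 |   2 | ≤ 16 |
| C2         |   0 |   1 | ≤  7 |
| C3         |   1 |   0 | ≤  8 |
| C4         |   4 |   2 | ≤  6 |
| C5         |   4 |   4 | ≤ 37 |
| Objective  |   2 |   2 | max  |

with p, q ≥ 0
Optimal: p = 0, q = 3
Slack at optimum:
  C1: slack = 10
  C2: slack = 4
  C3: slack = 8
  C4: slack = 0 (binding)
  C5: slack = 25
  p ≥ 0: p = 0 (binding)
  q ≥ 0: q = 3
Binding constraints: C4, p ≥ 0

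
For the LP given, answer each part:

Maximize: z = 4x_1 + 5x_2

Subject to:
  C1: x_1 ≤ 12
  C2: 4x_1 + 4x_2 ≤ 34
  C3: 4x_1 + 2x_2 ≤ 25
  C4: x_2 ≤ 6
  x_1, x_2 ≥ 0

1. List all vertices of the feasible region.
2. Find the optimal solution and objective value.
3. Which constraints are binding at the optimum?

1. (0, 0), (6.25, 0), (4, 4.5), (2.5, 6), (0, 6)
2. x_1 = 2.5, x_2 = 6, z = 40
3. C2, C4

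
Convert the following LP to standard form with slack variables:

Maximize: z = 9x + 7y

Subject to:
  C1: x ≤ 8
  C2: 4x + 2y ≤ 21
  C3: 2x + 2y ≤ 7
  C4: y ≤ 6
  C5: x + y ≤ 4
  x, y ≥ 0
max z = 9x + 7y

s.t.
  x + s1 = 8
  4x + 2y + s2 = 21
  2x + 2y + s3 = 7
  y + s4 = 6
  x + y + s5 = 4
  x, y, s1, s2, s3, s4, s5 ≥ 0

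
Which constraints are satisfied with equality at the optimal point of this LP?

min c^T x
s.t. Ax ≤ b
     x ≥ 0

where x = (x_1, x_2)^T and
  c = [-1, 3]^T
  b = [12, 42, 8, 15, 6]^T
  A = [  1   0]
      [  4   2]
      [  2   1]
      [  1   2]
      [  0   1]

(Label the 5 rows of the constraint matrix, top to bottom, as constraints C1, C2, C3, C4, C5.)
Optimal: x_1 = 4, x_2 = 0
Binding: C3, x_2 ≥ 0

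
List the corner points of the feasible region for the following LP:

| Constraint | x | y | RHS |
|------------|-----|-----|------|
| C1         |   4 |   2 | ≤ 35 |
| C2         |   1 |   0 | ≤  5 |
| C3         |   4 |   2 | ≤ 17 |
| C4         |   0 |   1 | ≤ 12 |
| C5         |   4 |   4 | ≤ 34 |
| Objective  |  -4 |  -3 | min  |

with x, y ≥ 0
Each vertex is the intersection of two constraint boundaries that also satisfies all remaining constraints:
  x = 0 and y = 0 → (0, 0)
  4x + 2y = 17 and y = 0 → (4.25, 0)
  4x + 2y = 17 and 4x + 4y = 34 → (0, 8.5)

Vertices: (0, 0), (4.25, 0), (0, 8.5)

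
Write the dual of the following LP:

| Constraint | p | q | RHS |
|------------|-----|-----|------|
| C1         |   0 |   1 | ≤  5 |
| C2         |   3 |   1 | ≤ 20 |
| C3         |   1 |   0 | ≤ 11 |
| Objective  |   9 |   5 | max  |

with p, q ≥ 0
Minimize: z = 5y1 + 20y2 + 11y3

Subject to:
  C1: -3y2 - y3 ≤ -9
  C2: -y1 - y2 ≤ -5
  y1, y2, y3 ≥ 0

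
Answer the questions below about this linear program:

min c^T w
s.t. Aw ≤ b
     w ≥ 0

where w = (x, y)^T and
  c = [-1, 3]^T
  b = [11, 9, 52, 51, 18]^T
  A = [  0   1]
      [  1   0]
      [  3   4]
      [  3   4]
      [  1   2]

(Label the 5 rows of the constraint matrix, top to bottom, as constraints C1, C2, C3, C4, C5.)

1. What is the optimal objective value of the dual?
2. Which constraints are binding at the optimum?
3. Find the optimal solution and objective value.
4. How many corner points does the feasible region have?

1. -9 (by strong duality, equal to the primal optimum)
2. C2, y ≥ 0
3. x = 9, y = 0, z = -9
4. 4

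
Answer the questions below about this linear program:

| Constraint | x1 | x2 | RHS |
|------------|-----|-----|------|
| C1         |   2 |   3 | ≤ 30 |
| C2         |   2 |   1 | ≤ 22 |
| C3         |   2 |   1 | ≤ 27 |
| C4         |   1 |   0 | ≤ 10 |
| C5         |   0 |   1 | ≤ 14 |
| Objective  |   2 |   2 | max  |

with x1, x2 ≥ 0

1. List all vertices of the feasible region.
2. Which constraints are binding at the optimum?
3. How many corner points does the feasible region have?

1. (0, 0), (10, 0), (10, 2), (9, 4), (0, 10)
2. C1, C2
3. 5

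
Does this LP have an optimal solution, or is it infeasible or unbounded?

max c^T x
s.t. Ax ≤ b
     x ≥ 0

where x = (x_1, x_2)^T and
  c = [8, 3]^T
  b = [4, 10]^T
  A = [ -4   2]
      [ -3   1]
Feasible point: (0, 0) satisfies every constraint, so the LP is feasible.
Direction d = (1, 0): for each constraint row a, a·d ≤ 0 —
  (-4)(1) + (2)(0) = -4 ≤ 0
  (-3)(1) + (1)(0) = -3 ≤ 0
and d ≥ 0, so (0, 0) + t·d stays feasible for every t ≥ 0. Along this ray z = 8x_1 + 3x_2 changes by 8 per unit t, so z → +∞.

The LP is unbounded; z can be made arbitrarily large.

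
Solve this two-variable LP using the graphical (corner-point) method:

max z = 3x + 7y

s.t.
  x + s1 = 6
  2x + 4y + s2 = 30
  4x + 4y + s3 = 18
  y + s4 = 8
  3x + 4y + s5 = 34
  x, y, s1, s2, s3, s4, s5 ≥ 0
Each vertex is the intersection of two constraint boundaries that also satisfies all remaining constraints:
  x = 0 and y = 0 → (0, 0)
  4x + 4y = 18 and y = 0 → (4.5, 0)
  4x + 4y = 18 and x = 0 → (0, 4.5)

Evaluating z = 3x + 7y at each vertex:
  (0, 0): z = 0
  (4.5, 0): z = 13.5
  (0, 4.5): z = 31.5

The maximum is at (0, 4.5) with z = 31.5.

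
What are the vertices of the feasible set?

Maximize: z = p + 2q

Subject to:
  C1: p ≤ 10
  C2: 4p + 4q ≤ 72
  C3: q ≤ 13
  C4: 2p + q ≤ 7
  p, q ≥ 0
Each vertex is the intersection of two constraint boundaries that also satisfies all remaining constraints:
  p = 0 and q = 0 → (0, 0)
  2p + q = 7 and q = 0 → (3.5, 0)
  2p + q = 7 and p = 0 → (0, 7)

Vertices: (0, 0), (3.5, 0), (0, 7)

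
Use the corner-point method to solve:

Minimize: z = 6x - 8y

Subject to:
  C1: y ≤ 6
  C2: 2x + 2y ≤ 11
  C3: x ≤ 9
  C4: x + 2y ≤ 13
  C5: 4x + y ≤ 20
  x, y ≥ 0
x = 0, y = 5.5, z = -44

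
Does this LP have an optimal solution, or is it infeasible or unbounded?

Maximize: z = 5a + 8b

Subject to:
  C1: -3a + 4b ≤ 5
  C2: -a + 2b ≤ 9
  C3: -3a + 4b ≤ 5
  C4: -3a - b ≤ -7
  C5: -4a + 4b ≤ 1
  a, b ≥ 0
Feasible point: (2, 1) satisfies every constraint, so the LP is feasible.
Direction d = (1, 0): for each constraint row a, a·d ≤ 0 —
  (-3)(1) + (4)(0) = -3 ≤ 0
  (-1)(1) + (2)(0) = -1 ≤ 0
  (-3)(1) + (4)(0) = -3 ≤ 0
  (-3)(1) + (-1)(0) = -3 ≤ 0
  (-4)(1) + (4)(0) = -4 ≤ 0
and d ≥ 0, so (2, 1) + t·d stays feasible for every t ≥ 0. Along this ray z = 5a + 8b changes by 5 per unit t, so z → +∞.

The LP is unbounded; z can be made arbitrarily large.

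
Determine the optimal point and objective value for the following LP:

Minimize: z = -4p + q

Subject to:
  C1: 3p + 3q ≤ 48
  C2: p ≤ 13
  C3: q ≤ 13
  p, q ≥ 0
Each vertex is the intersection of two constraint boundaries that also satisfies all remaining constraints:
  p = 0 and q = 0 → (0, 0)
  p = 13 and q = 0 → (13, 0)
  3p + 3q = 48 and p = 13 → (13, 3)
  3p + 3q = 48 and q = 13 → (3, 13)
  q = 13 and p = 0 → (0, 13)

Evaluating z = -4p + q at each vertex:
  (0, 0): z = 0
  (13, 0): z = -52
  (13, 3): z = -49
  (3, 13): z = 1
  (0, 13): z = 13

The minimum is at (13, 0) with z = -52.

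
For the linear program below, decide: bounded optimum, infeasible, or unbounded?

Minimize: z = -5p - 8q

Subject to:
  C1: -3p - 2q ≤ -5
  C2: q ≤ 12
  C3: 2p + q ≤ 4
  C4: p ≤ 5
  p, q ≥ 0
The point (0, 4) satisfies every constraint, so the LP is feasible; the constraints give p ≤ 5 and q ≤ 12, which with p, q ≥ 0 keep the feasible region inside a bounded box. A feasible, bounded LP attains a finite optimum at a vertex.

Bounded optimum: z* = -32 at (0, 4).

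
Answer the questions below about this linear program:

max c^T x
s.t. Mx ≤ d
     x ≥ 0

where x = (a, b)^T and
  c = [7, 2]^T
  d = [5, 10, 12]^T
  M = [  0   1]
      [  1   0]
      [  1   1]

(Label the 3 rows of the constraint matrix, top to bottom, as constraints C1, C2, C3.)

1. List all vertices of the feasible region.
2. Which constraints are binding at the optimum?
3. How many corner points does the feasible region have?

1. (0, 0), (10, 0), (10, 2), (7, 5), (0, 5)
2. C2, C3
3. 5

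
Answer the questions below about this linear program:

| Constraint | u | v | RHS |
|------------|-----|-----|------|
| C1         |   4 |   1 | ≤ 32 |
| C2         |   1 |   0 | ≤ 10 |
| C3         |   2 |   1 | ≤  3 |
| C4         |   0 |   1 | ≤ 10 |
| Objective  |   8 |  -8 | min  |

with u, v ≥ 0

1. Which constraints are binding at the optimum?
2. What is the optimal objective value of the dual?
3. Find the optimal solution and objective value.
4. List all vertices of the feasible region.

1. C3, u ≥ 0
2. -24 (by strong duality, equal to the primal optimum)
3. u = 0, v = 3, z = -24
4. (0, 0), (1.5, 0), (0, 3)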